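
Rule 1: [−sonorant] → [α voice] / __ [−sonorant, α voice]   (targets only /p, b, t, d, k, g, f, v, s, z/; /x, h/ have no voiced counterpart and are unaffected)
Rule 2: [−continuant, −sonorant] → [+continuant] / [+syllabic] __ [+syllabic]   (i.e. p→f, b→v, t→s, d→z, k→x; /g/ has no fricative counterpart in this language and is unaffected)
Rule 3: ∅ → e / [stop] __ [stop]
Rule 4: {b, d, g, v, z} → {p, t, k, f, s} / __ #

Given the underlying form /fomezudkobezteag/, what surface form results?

Rule 1 (regressive voicing assimilation): /d/ precedes the voiceless obstruent /k/, so it devoices to [t] by assimilation. /z/ precedes the voiceless obstruent /t/, so it devoices to [s] by assimilation. /fomezudkobezteag/ → fomezutkobesteag.
Rule 2 (intervocalic spirantization): /b/ is a stop between vowels /o/ and /e/, so it spirantizes to the fricative [v]. /fomezutkobesteag/ → fomezutkovesteag.
Rule 3 (stop-cluster e-epenthesis): /t/ and /k/ form a stop–stop cluster, so [e] is inserted between them. /fomezutkovesteag/ → fomezutekovesteag.
Rule 4 (final devoicing): /g/ is a voiced obstruent in word-final position, so it devoices to [k]. /fomezutekovesteag/ → fomezutekovesteak.

fomezutekovesteak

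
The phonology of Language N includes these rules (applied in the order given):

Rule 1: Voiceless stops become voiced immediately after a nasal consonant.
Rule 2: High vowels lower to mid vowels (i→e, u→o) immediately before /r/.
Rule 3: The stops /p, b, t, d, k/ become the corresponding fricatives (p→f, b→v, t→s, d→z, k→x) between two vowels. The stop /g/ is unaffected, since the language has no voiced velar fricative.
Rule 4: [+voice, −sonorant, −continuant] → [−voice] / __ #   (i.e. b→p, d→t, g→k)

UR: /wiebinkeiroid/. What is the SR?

Rule 1 (post-nasal voicing): /k/ is a voiceless stop immediately after the nasal /n/, so it voices to [g]. /wiebinkeiroid/ → wiebingeiroid.
Rule 2 (pre-rhotic lowering): /i/ is a high vowel immediately before /r/, so it lowers to [e]. /wiebingeiroid/ → wiebingeeroid.
Rule 3 (intervocalic spirantization): /b/ is a stop between vowels /e/ and /i/, so it spirantizes to the fricative [v]. /wiebingeeroid/ → wievingeeroid.
Rule 4 (final devoicing): /d/ is a voiced stop in word-final position, so it devoices to [t]. /wievingeeroid/ → wievingeeroit.

wievingeeroit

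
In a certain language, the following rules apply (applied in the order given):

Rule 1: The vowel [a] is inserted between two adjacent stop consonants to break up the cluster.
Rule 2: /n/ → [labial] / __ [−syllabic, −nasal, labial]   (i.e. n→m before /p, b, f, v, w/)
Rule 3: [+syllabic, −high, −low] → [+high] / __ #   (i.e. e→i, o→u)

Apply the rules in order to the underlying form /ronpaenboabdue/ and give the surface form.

rompaemboabadui

Rule 1 (stop-cluster a-epenthesis): /b/ and /d/ form a stop–stop cluster, so [a] is inserted between them. /ronpaenboabdue/ → ronpaenboabadue.
Rule 2 (nasal place assimilation): /n/ precedes the labial consonant /p/, so it assimilates in place to [m]. /n/ precedes the labial consonant /b/, so it assimilates in place to [m]. /ronpaenboabadue/ → rompaemboabadue.
Rule 3 (final vowel raising): /e/ is a mid vowel in word-final position, so it raises to [i]. /rompaemboabadue/ → rompaemboabadui.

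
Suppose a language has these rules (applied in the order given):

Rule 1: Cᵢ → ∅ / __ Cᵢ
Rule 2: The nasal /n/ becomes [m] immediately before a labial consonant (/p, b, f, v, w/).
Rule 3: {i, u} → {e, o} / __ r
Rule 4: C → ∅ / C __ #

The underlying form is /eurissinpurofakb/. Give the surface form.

Rule 1 (degemination): /ss/ is a geminate; the first /s/ deletes. /eurissinpurofakb/ → eurisinpurofakb.
Rule 2 (nasal place assimilation): /n/ precedes the labial consonant /p/, so it assimilates in place to [m]. /eurisinpurofakb/ → eurisimpurofakb.
Rule 3 (pre-rhotic lowering): /u/ is a high vowel immediately before /r/, so it lowers to [o]. /u/ is a high vowel immediately before /r/, so it lowers to [o]. /eurisimpurofakb/ → eorisimporofakb.
Rule 4 (final cluster simplification): /b/ is the second consonant of a word-final cluster /kb/, so it deletes. /eorisimporofakb/ → eorisimporofak.

eorisimporofak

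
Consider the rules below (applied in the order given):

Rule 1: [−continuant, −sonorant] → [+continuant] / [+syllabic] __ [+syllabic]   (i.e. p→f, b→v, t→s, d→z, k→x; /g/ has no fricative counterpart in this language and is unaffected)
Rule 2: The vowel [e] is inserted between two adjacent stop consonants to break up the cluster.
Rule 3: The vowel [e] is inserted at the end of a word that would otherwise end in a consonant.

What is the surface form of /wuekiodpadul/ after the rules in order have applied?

wuexiodepazule

Rule 1 (intervocalic spirantization): /k/ is a stop between vowels /e/ and /i/, so it spirantizes to the fricative [x]. /d/ is a stop between vowels /a/ and /u/, so it spirantizes to the fricative [z]. /wuekiodpadul/ → wuexiodpazul.
Rule 2 (stop-cluster e-epenthesis): /d/ and /p/ form a stop–stop cluster, so [e] is inserted between them. /wuexiodpazul/ → wuexiodepazul.
Rule 3 (final e-epenthesis): the form ends in the consonant /l/, so [e] is inserted word-finally. /wuexiodepazul/ → wuexiodepazule.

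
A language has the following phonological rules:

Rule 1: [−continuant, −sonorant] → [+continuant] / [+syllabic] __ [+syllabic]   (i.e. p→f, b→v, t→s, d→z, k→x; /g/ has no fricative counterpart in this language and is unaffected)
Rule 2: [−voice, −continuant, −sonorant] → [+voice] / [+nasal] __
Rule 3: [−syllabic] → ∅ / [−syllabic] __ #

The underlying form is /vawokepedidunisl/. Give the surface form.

Rule 1 (intervocalic spirantization): /k/ is a stop between vowels /o/ and /e/, so it spirantizes to the fricative [x]. /p/ is a stop between vowels /e/ and /e/, so it spirantizes to the fricative [f]. /d/ is a stop between vowels /e/ and /i/, so it spirantizes to the fricative [z]. /d/ is a stop between vowels /i/ and /u/, so it spirantizes to the fricative [z]. /vawokepedidunisl/ → vawoxefezizunisl.
Rule 2 (post-nasal voicing): no segment meets the environment; /vawoxefezizunisl/ is unchanged.
Rule 3 (final cluster simplification): /l/ is the second consonant of a word-final cluster /sl/, so it deletes. /vawoxefezizunisl/ → vawoxefezizunis.

vawoxefezizunis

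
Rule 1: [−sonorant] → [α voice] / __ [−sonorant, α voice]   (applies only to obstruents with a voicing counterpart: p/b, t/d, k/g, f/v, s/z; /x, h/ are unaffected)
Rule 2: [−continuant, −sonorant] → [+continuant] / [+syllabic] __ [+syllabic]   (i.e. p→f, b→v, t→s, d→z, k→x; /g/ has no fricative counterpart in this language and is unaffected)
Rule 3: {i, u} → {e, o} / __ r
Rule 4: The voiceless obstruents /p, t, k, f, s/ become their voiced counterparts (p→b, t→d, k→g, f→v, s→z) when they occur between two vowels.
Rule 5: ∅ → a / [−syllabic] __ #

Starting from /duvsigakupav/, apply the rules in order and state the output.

dufsigaxuvava

Rule 1 (regressive voicing assimilation): /v/ precedes the voiceless obstruent /s/, so it devoices to [f] by assimilation. /duvsigakupav/ → dufsigakupav.
Rule 2 (intervocalic spirantization): /k/ is a stop between vowels /a/ and /u/, so it spirantizes to the fricative [x]. /p/ is a stop between vowels /u/ and /a/, so it spirantizes to the fricative [f]. /dufsigakupav/ → dufsigaxufav.
Rule 3 (pre-rhotic lowering): no segment meets the environment; /dufsigaxufav/ is unchanged.
Rule 4 (intervocalic voicing): /f/ is a voiceless obstruent between vowels /u/ and /a/, so it voices to [v]. /dufsigaxufav/ → dufsigaxuvav.
Rule 5 (final a-epenthesis): the form ends in the consonant /v/, so [a] is inserted word-finally. /dufsigaxuvav/ → dufsigaxuvava.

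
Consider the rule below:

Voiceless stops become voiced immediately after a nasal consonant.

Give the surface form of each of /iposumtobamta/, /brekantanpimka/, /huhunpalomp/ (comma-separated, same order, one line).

iposumdobamda, brekandanbimga, huhunbalomb

/iposumtobamta/: /t/ is a voiceless stop immediately after the nasal /m/, so it voices to [d]. /t/ is a voiceless stop immediately after the nasal /m/, so it voices to [d]. → [iposumdobamda].
/brekantanpimka/: /t/ is a voiceless stop immediately after the nasal /n/, so it voices to [d]. /p/ is a voiceless stop immediately after the nasal /n/, so it voices to [b]. /k/ is a voiceless stop immediately after the nasal /m/, so it voices to [g]. → [brekandanbimga].
/huhunpalomp/: /p/ is a voiceless stop immediately after the nasal /n/, so it voices to [b]. /p/ is a voiceless stop immediately after the nasal /m/, so it voices to [b]. → [huhunbalomb].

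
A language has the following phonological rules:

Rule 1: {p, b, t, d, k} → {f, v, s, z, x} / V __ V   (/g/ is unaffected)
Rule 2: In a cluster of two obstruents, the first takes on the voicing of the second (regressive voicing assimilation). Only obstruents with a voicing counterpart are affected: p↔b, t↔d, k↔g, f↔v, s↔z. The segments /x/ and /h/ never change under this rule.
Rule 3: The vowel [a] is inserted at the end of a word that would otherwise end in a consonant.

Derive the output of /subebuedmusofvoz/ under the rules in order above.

Rule 1 (intervocalic spirantization): /b/ is a stop between vowels /u/ and /e/, so it spirantizes to the fricative [v]. /b/ is a stop between vowels /e/ and /u/, so it spirantizes to the fricative [v]. /subebuedmusofvoz/ → suvevuedmusofvoz.
Rule 2 (regressive voicing assimilation): /f/ precedes the voiced obstruent /v/, so it voices to [v] by assimilation. /suvevuedmusofvoz/ → suvevuedmusovvoz.
Rule 3 (final a-epenthesis): the form ends in the consonant /z/, so [a] is inserted word-finally. /suvevuedmusovvoz/ → suvevuedmusovvoza.

suvevuedmusovvoza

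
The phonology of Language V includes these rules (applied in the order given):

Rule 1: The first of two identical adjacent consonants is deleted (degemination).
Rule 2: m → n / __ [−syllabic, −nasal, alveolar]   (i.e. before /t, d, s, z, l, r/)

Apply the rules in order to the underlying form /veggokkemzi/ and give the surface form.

Rule 1 (degemination): /gg/ is a geminate; the first /g/ deletes. /kk/ is a geminate; the first /k/ deletes. /veggokkemzi/ → vegokemzi.
Rule 2 (nasal place assimilation): /m/ precedes the alveolar consonant /z/, so it assimilates in place to [n]. /vegokemzi/ → vegokenzi.

vegokenzi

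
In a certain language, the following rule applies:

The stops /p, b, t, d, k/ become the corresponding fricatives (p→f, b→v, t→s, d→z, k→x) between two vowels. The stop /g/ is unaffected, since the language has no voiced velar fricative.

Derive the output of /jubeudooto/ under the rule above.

juveuzooso

/b/ is a stop between vowels /u/ and /e/, so it spirantizes to the fricative [v].
/d/ is a stop between vowels /u/ and /o/, so it spirantizes to the fricative [z].
/t/ is a stop between vowels /o/ and /o/, so it spirantizes to the fricative [s].
Surface form: [juveuzooso].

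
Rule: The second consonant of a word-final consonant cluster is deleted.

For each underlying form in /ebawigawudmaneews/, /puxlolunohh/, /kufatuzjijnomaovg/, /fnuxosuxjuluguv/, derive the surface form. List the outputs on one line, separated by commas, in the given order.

/ebawigawudmaneews/: /s/ is the second consonant of a word-final cluster /ws/, so it deletes. → [ebawigawudmaneew].
/puxlolunohh/: /h/ is the second consonant of a word-final cluster /hh/, so it deletes. → [puxlolunoh].
/kufatuzjijnomaovg/: /g/ is the second consonant of a word-final cluster /vg/, so it deletes. → [kufatuzjijnomaov].
/fnuxosuxjuluguv/: the rule's environment is not met; surfaces unchanged as [fnuxosuxjuluguv].

ebawigawudmaneew, puxlolunoh, kufatuzjijnomaov, fnuxosuxjuluguv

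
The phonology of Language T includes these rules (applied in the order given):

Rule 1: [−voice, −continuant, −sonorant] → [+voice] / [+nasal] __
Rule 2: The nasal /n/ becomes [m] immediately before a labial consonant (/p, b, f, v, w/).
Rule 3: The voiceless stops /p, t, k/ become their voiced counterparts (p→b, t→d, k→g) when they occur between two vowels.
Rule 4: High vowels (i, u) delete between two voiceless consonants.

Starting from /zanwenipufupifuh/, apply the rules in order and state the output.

Rule 1 (post-nasal voicing): no segment meets the environment; /zanwenipufupifuh/ is unchanged.
Rule 2 (nasal place assimilation): /n/ precedes the labial consonant /w/, so it assimilates in place to [m]. /zanwenipufupifuh/ → zamwenipufupifuh.
Rule 3 (intervocalic voicing): /p/ is a voiceless stop between vowels /i/ and /u/, so it voices to [b]. /p/ is a voiceless stop between vowels /u/ and /i/, so it voices to [b]. /zamwenipufupifuh/ → zamwenibufubifuh.
Rule 4 (high vowel syncope): /u/ is a high vowel flanked by voiceless consonants /f/ and /h/, so it deletes. /zamwenibufubifuh/ → zamwenibufubifh.

zamwenibufubifh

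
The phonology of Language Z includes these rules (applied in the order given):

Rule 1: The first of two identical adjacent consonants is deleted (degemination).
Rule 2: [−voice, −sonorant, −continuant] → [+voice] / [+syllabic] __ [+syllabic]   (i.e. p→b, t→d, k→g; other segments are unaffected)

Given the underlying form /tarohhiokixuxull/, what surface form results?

tarohiogixuxul

Rule 1 (degemination): /hh/ is a geminate; the first /h/ deletes. /ll/ is a geminate; the first /l/ deletes. /tarohhiokixuxull/ → tarohiokixuxul.
Rule 2 (intervocalic voicing): /k/ is a voiceless stop between vowels /o/ and /i/, so it voices to [g]. /tarohiokixuxul/ → tarohiogixuxul.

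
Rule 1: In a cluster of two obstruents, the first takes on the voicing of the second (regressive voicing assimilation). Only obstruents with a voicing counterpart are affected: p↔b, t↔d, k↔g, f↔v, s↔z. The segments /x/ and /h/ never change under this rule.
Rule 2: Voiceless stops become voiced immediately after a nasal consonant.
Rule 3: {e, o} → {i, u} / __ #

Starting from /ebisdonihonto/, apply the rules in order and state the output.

Rule 1 (regressive voicing assimilation): /s/ precedes the voiced obstruent /d/, so it voices to [z] by assimilation. /ebisdonihonto/ → ebizdonihonto.
Rule 2 (post-nasal voicing): /t/ is a voiceless stop immediately after the nasal /n/, so it voices to [d]. /ebizdonihonto/ → ebizdonihondo.
Rule 3 (final vowel raising): /o/ is a mid vowel in word-final position, so it raises to [u]. /ebizdonihondo/ → ebizdonihondu.

ebizdonihondu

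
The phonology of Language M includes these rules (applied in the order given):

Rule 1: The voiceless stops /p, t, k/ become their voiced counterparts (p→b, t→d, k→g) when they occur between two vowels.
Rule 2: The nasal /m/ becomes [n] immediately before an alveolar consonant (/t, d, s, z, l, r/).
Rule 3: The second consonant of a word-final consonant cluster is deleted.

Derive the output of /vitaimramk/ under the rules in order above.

vidainram

Rule 1 (intervocalic voicing): /t/ is a voiceless stop between vowels /i/ and /a/, so it voices to [d]. /vitaimramk/ → vidaimramk.
Rule 2 (nasal place assimilation): /m/ precedes the alveolar consonant /r/, so it assimilates in place to [n]. /vidaimramk/ → vidainramk.
Rule 3 (final cluster simplification): /k/ is the second consonant of a word-final cluster /mk/, so it deletes. /vidainramk/ → vidainram.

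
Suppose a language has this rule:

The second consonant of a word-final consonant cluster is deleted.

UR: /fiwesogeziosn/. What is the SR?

/n/ is the second consonant of a word-final cluster /sn/, so it deletes.
The other instances of /f/, /w/, /s/, /g/, /z/ do not occur in the required environment and remain unchanged.
Surface form: [fiwesogezios].

fiwesogezios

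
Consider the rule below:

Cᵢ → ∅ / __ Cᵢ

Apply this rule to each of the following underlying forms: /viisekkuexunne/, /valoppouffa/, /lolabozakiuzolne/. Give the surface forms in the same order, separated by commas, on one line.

/viisekkuexunne/: /kk/ is a geminate; the first /k/ deletes. /nn/ is a geminate; the first /n/ deletes. → [viisekuexune].
/valoppouffa/: /pp/ is a geminate; the first /p/ deletes. /ff/ is a geminate; the first /f/ deletes. → [valopoufa].
/lolabozakiuzolne/: the rule's environment is not met; surfaces unchanged as [lolabozakiuzolne].

viisekuexune, valopoufa, lolabozakiuzolne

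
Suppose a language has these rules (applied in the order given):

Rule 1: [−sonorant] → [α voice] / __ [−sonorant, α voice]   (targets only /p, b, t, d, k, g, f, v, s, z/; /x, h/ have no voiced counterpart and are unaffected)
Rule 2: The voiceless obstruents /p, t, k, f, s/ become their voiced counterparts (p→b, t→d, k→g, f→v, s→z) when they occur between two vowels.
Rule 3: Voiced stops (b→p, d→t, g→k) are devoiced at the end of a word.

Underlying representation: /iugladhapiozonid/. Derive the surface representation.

Rule 1 (regressive voicing assimilation): /d/ precedes the voiceless obstruent /h/, so it devoices to [t] by assimilation. /iugladhapiozonid/ → iuglathapiozonid.
Rule 2 (intervocalic voicing): /p/ is a voiceless obstruent between vowels /a/ and /i/, so it voices to [b]. /iuglathapiozonid/ → iuglathabiozonid.
Rule 3 (final devoicing): /d/ is a voiced stop in word-final position, so it devoices to [t]. /iuglathabiozonid/ → iuglathabiozonit.

iuglathabiozonit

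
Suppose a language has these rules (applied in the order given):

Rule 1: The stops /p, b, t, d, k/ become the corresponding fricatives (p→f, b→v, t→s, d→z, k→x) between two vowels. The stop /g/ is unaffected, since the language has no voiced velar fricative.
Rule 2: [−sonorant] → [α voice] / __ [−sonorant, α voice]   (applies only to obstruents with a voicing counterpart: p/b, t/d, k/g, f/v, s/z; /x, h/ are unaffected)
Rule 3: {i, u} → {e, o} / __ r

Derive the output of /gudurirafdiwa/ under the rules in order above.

Rule 1 (intervocalic spirantization): /d/ is a stop between vowels /u/ and /u/, so it spirantizes to the fricative [z]. /gudurirafdiwa/ → guzurirafdiwa.
Rule 2 (regressive voicing assimilation): /f/ precedes the voiced obstruent /d/, so it voices to [v] by assimilation. /guzurirafdiwa/ → guzuriravdiwa.
Rule 3 (pre-rhotic lowering): /u/ is a high vowel immediately before /r/, so it lowers to [o]. /i/ is a high vowel immediately before /r/, so it lowers to [e]. /guzuriravdiwa/ → guzoreravdiwa.

guzoreravdiwa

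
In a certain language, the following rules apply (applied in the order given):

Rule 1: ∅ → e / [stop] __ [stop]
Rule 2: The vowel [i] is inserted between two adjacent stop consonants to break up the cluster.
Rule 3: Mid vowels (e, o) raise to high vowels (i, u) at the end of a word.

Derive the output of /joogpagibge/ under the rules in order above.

joogepagibegi

Rule 1 (stop-cluster e-epenthesis): /g/ and /p/ form a stop–stop cluster, so [e] is inserted between them. /b/ and /g/ form a stop–stop cluster, so [e] is inserted between them. /joogpagibge/ → joogepagibege.
Rule 2 (stop-cluster i-epenthesis): no segment meets the environment; /joogepagibege/ is unchanged.
Rule 3 (final vowel raising): /e/ is a mid vowel in word-final position, so it raises to [i]. /joogepagibege/ → joogepagibegi.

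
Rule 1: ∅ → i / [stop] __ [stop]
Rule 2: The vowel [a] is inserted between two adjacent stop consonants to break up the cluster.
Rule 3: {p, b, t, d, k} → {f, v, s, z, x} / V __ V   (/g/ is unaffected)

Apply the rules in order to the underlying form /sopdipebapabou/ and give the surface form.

Rule 1 (stop-cluster i-epenthesis): /p/ and /d/ form a stop–stop cluster, so [i] is inserted between them. /sopdipebapabou/ → sopidipebapabou.
Rule 2 (stop-cluster a-epenthesis): no segment meets the environment; /sopidipebapabou/ is unchanged.
Rule 3 (intervocalic spirantization): /p/ is a stop between vowels /o/ and /i/, so it spirantizes to the fricative [f]. /d/ is a stop between vowels /i/ and /i/, so it spirantizes to the fricative [z]. /p/ is a stop between vowels /i/ and /e/, so it spirantizes to the fricative [f]. /b/ is a stop between vowels /e/ and /a/, so it spirantizes to the fricative [v]. /p/ is a stop between vowels /a/ and /a/, so it spirantizes to the fricative [f]. /b/ is a stop between vowels /a/ and /o/, so it spirantizes to the fricative [v]. /sopidipebapabou/ → sofizifevafavou.

sofizifevafavou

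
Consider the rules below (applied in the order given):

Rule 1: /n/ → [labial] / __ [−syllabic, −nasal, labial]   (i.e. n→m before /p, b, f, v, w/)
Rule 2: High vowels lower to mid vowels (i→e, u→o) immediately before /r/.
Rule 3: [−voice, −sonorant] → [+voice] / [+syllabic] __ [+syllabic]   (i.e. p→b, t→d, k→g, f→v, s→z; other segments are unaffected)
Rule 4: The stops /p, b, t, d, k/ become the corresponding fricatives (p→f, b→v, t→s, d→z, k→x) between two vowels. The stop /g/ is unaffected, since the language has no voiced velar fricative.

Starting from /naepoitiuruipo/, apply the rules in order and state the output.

naevoizioruivo

Rule 1 (nasal place assimilation): no segment meets the environment; /naepoitiuruipo/ is unchanged.
Rule 2 (pre-rhotic lowering): /u/ is a high vowel immediately before /r/, so it lowers to [o]. /naepoitiuruipo/ → naepoitioruipo.
Rule 3 (intervocalic voicing): /p/ is a voiceless obstruent between vowels /e/ and /o/, so it voices to [b]. /t/ is a voiceless obstruent between vowels /i/ and /i/, so it voices to [d]. /p/ is a voiceless obstruent between vowels /i/ and /o/, so it voices to [b]. /naepoitioruipo/ → naeboidioruibo.
Rule 4 (intervocalic spirantization): /b/ is a stop between vowels /e/ and /o/, so it spirantizes to the fricative [v]. /d/ is a stop between vowels /i/ and /i/, so it spirantizes to the fricative [z]. /b/ is a stop between vowels /i/ and /o/, so it spirantizes to the fricative [v]. /naeboidioruibo/ → naevoizioruivo.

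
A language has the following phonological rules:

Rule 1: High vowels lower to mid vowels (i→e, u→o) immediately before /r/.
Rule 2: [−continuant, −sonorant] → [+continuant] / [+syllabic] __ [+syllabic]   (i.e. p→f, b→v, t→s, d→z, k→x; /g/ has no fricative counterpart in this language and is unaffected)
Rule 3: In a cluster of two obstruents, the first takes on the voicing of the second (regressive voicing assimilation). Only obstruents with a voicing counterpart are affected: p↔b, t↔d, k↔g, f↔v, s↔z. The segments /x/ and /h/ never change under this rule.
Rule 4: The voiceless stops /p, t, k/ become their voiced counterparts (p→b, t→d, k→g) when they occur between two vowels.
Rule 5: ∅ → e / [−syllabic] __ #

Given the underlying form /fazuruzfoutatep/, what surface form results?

Rule 1 (pre-rhotic lowering): /u/ is a high vowel immediately before /r/, so it lowers to [o]. /fazuruzfoutatep/ → fazoruzfoutatep.
Rule 2 (intervocalic spirantization): /t/ is a stop between vowels /u/ and /a/, so it spirantizes to the fricative [s]. /t/ is a stop between vowels /a/ and /e/, so it spirantizes to the fricative [s]. /fazoruzfoutatep/ → fazoruzfousasep.
Rule 3 (regressive voicing assimilation): /z/ precedes the voiceless obstruent /f/, so it devoices to [s] by assimilation. /fazoruzfousasep/ → fazorusfousasep.
Rule 4 (intervocalic voicing): no segment meets the environment; /fazorusfousasep/ is unchanged.
Rule 5 (final e-epenthesis): the form ends in the consonant /p/, so [e] is inserted word-finally. /fazorusfousasep/ → fazorusfousasepe.

fazorusfousasepe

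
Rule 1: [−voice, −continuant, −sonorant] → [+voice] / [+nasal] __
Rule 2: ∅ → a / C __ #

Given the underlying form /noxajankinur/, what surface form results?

Rule 1 (post-nasal voicing): /k/ is a voiceless stop immediately after the nasal /n/, so it voices to [g]. /noxajankinur/ → noxajanginur.
Rule 2 (final a-epenthesis): the form ends in the consonant /r/, so [a] is inserted word-finally. /noxajanginur/ → noxajanginura.

noxajanginura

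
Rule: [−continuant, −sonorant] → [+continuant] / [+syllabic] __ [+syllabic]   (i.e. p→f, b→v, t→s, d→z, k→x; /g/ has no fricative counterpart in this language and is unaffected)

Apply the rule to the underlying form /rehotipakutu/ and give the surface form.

rehosifaxusu

/t/ is a stop between vowels /o/ and /i/, so it spirantizes to the fricative [s].
/p/ is a stop between vowels /i/ and /a/, so it spirantizes to the fricative [f].
/k/ is a stop between vowels /a/ and /u/, so it spirantizes to the fricative [x].
/t/ is a stop between vowels /u/ and /u/, so it spirantizes to the fricative [s].
Surface form: [rehosifaxusu].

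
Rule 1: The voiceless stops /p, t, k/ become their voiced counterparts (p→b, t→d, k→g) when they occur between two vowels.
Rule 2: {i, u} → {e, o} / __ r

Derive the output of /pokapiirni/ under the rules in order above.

Rule 1 (intervocalic voicing): /k/ is a voiceless stop between vowels /o/ and /a/, so it voices to [g]. /p/ is a voiceless stop between vowels /a/ and /i/, so it voices to [b]. /pokapiirni/ → pogabiirni.
Rule 2 (pre-rhotic lowering): /i/ is a high vowel immediately before /r/, so it lowers to [e]. /pogabiirni/ → pogabierni.

pogabierni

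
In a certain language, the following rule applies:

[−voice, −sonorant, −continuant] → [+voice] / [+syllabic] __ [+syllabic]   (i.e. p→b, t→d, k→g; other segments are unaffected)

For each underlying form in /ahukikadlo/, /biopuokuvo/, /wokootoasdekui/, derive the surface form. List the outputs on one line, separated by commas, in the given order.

ahugigadlo, biobuoguvo, wogoodoasdegui

/ahukikadlo/: /k/ is a voiceless stop between vowels /u/ and /i/, so it voices to [g]. /k/ is a voiceless stop between vowels /i/ and /a/, so it voices to [g]. → [ahugigadlo].
/biopuokuvo/: /p/ is a voiceless stop between vowels /o/ and /u/, so it voices to [b]. /k/ is a voiceless stop between vowels /o/ and /u/, so it voices to [g]. → [biobuoguvo].
/wokootoasdekui/: /k/ is a voiceless stop between vowels /o/ and /o/, so it voices to [g]. /t/ is a voiceless stop between vowels /o/ and /o/, so it voices to [d]. /k/ is a voiceless stop between vowels /e/ and /u/, so it voices to [g]. → [wogoodoasdegui].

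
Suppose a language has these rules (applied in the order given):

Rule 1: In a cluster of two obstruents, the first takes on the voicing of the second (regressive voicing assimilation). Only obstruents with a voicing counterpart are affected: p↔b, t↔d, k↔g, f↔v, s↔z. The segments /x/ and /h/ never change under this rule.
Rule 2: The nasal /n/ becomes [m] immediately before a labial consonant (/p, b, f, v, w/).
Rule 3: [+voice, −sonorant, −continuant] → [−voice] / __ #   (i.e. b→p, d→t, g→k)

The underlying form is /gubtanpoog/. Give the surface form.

Rule 1 (regressive voicing assimilation): /b/ precedes the voiceless obstruent /t/, so it devoices to [p] by assimilation. /gubtanpoog/ → guptanpoog.
Rule 2 (nasal place assimilation): /n/ precedes the labial consonant /p/, so it assimilates in place to [m]. /guptanpoog/ → guptampoog.
Rule 3 (final devoicing): /g/ is a voiced stop in word-final position, so it devoices to [k]. /guptampoog/ → guptampook.

guptampook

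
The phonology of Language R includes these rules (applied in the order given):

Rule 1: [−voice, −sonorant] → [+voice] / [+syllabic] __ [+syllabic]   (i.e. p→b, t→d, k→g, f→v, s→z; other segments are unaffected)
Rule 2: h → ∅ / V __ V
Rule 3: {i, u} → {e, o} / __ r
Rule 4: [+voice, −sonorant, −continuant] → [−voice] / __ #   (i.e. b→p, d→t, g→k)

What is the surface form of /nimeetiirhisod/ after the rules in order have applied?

Rule 1 (intervocalic voicing): /t/ is a voiceless obstruent between vowels /e/ and /i/, so it voices to [d]. /s/ is a voiceless obstruent between vowels /i/ and /o/, so it voices to [z]. /nimeetiirhisod/ → nimeediirhizod.
Rule 2 (intervocalic h-deletion): no segment meets the environment; /nimeediirhizod/ is unchanged.
Rule 3 (pre-rhotic lowering): /i/ is a high vowel immediately before /r/, so it lowers to [e]. /nimeediirhizod/ → nimeedierhizod.
Rule 4 (final devoicing): /d/ is a voiced stop in word-final position, so it devoices to [t]. /nimeedierhizod/ → nimeedierhizot.

nimeedierhizot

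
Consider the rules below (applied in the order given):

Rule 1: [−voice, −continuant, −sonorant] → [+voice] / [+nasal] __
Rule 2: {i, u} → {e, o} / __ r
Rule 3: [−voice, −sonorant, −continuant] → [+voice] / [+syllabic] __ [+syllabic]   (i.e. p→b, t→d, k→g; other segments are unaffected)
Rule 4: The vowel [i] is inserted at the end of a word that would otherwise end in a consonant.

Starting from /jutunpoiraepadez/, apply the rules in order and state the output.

Rule 1 (post-nasal voicing): /p/ is a voiceless stop immediately after the nasal /n/, so it voices to [b]. /jutunpoiraepadez/ → jutunboiraepadez.
Rule 2 (pre-rhotic lowering): /i/ is a high vowel immediately before /r/, so it lowers to [e]. /jutunboiraepadez/ → jutunboeraepadez.
Rule 3 (intervocalic voicing): /t/ is a voiceless stop between vowels /u/ and /u/, so it voices to [d]. /p/ is a voiceless stop between vowels /e/ and /a/, so it voices to [b]. /jutunboeraepadez/ → judunboeraebadez.
Rule 4 (final i-epenthesis): the form ends in the consonant /z/, so [i] is inserted word-finally. /judunboeraebadez/ → judunboeraebadezi.

judunboeraebadezi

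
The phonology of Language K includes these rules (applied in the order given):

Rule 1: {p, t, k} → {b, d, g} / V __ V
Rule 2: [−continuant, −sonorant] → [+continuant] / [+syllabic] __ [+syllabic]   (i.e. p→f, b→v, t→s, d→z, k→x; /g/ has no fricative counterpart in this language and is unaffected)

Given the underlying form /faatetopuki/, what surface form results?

faazezovugi

Rule 1 (intervocalic voicing): /t/ is a voiceless stop between vowels /a/ and /e/, so it voices to [d]. /t/ is a voiceless stop between vowels /e/ and /o/, so it voices to [d]. /p/ is a voiceless stop between vowels /o/ and /u/, so it voices to [b]. /k/ is a voiceless stop between vowels /u/ and /i/, so it voices to [g]. /faatetopuki/ → faadedobugi.
Rule 2 (intervocalic spirantization): /d/ is a stop between vowels /a/ and /e/, so it spirantizes to the fricative [z]. /d/ is a stop between vowels /e/ and /o/, so it spirantizes to the fricative [z]. /b/ is a stop between vowels /o/ and /u/, so it spirantizes to the fricative [v]. /faadedobugi/ → faazezovugi.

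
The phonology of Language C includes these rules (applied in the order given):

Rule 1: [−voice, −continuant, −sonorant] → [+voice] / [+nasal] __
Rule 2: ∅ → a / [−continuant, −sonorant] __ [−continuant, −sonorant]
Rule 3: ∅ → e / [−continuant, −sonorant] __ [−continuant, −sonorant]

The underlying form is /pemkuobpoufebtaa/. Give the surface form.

Rule 1 (post-nasal voicing): /k/ is a voiceless stop immediately after the nasal /m/, so it voices to [g]. /pemkuobpoufebtaa/ → pemguobpoufebtaa.
Rule 2 (stop-cluster a-epenthesis): /b/ and /p/ form a stop–stop cluster, so [a] is inserted between them. /b/ and /t/ form a stop–stop cluster, so [a] is inserted between them. /pemguobpoufebtaa/ → pemguobapoufebataa.
Rule 3 (stop-cluster e-epenthesis): no segment meets the environment; /pemguobapoufebataa/ is unchanged.

pemguobapoufebataa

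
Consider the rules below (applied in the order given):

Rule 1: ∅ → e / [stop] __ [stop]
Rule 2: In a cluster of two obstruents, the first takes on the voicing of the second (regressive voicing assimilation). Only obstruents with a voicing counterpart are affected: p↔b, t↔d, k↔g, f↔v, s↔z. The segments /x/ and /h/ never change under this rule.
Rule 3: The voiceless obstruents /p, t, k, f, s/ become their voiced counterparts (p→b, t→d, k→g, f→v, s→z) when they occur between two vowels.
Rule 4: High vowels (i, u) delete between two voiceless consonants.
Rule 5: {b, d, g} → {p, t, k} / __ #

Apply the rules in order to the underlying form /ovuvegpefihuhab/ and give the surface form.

Rule 1 (stop-cluster e-epenthesis): /g/ and /p/ form a stop–stop cluster, so [e] is inserted between them. /ovuvegpefihuhab/ → ovuvegepefihuhab.
Rule 2 (regressive voicing assimilation): no segment meets the environment; /ovuvegepefihuhab/ is unchanged.
Rule 3 (intervocalic voicing): /p/ is a voiceless obstruent between vowels /e/ and /e/, so it voices to [b]. /f/ is a voiceless obstruent between vowels /e/ and /i/, so it voices to [v]. /ovuvegepefihuhab/ → ovuvegebevihuhab.
Rule 4 (high vowel syncope): /u/ is a high vowel flanked by voiceless consonants /h/ and /h/, so it deletes. /ovuvegebevihuhab/ → ovuvegebevihhab.
Rule 5 (final devoicing): /b/ is a voiced stop in word-final position, so it devoices to [p]. /ovuvegebevihhab/ → ovuvegebevihhap.

ovuvegebevihhap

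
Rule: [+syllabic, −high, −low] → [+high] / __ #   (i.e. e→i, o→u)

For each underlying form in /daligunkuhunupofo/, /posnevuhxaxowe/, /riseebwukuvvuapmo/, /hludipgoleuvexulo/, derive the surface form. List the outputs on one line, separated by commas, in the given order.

/daligunkuhunupofo/: /o/ is a mid vowel in word-final position, so it raises to [u]. → [daligunkuhunupofu].
/posnevuhxaxowe/: /e/ is a mid vowel in word-final position, so it raises to [i]. → [posnevuhxaxowi].
/riseebwukuvvuapmo/: /o/ is a mid vowel in word-final position, so it raises to [u]. → [riseebwukuvvuapmu].
/hludipgoleuvexulo/: /o/ is a mid vowel in word-final position, so it raises to [u]. → [hludipgoleuvexulu].

daligunkuhunupofu, posnevuhxaxowi, riseebwukuvvuapmu, hludipgoleuvexulu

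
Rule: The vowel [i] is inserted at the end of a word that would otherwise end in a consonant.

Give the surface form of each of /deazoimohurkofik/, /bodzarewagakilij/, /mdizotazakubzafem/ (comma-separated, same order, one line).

/deazoimohurkofik/: the form ends in the consonant /k/, so [i] is inserted word-finally. → [deazoimohurkofiki].
/bodzarewagakilij/: the form ends in the consonant /j/, so [i] is inserted word-finally. → [bodzarewagakiliji].
/mdizotazakubzafem/: the form ends in the consonant /m/, so [i] is inserted word-finally. → [mdizotazakubzafemi].

deazoimohurkofiki, bodzarewagakiliji, mdizotazakubzafemi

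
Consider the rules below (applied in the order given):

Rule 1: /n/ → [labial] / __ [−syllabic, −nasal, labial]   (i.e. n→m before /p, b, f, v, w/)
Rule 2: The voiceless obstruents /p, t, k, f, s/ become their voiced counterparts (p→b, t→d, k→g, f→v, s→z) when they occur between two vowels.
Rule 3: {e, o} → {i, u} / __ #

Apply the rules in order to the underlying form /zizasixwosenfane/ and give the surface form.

Rule 1 (nasal place assimilation): /n/ precedes the labial consonant /f/, so it assimilates in place to [m]. /zizasixwosenfane/ → zizasixwosemfane.
Rule 2 (intervocalic voicing): /s/ is a voiceless obstruent between vowels /a/ and /i/, so it voices to [z]. /s/ is a voiceless obstruent between vowels /o/ and /e/, so it voices to [z]. /zizasixwosemfane/ → zizazixwozemfane.
Rule 3 (final vowel raising): /e/ is a mid vowel in word-final position, so it raises to [i]. /zizazixwozemfane/ → zizazixwozemfani.

zizazixwozemfani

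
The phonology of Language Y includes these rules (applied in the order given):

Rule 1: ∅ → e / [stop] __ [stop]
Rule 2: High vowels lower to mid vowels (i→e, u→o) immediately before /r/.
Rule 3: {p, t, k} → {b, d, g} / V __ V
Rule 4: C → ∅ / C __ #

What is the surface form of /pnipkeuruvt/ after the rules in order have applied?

Rule 1 (stop-cluster e-epenthesis): /p/ and /k/ form a stop–stop cluster, so [e] is inserted between them. /pnipkeuruvt/ → pnipekeuruvt.
Rule 2 (pre-rhotic lowering): /u/ is a high vowel immediately before /r/, so it lowers to [o]. /pnipekeuruvt/ → pnipekeoruvt.
Rule 3 (intervocalic voicing): /p/ is a voiceless stop between vowels /i/ and /e/, so it voices to [b]. /k/ is a voiceless stop between vowels /e/ and /e/, so it voices to [g]. /pnipekeoruvt/ → pnibegeoruvt.
Rule 4 (final cluster simplification): /t/ is the second consonant of a word-final cluster /vt/, so it deletes. /pnibegeoruvt/ → pnibegeoruv.

pnibegeoruv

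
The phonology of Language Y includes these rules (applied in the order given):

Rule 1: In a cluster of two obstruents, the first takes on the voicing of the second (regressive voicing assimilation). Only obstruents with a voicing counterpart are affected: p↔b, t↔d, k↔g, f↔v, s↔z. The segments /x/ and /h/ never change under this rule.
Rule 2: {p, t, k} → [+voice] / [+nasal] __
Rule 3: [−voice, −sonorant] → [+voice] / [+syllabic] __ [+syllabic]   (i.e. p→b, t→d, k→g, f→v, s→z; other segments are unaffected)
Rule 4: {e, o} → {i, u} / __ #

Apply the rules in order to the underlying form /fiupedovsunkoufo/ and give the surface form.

Rule 1 (regressive voicing assimilation): /v/ precedes the voiceless obstruent /s/, so it devoices to [f] by assimilation. /fiupedovsunkoufo/ → fiupedofsunkoufo.
Rule 2 (post-nasal voicing): /k/ is a voiceless stop immediately after the nasal /n/, so it voices to [g]. /fiupedofsunkoufo/ → fiupedofsungoufo.
Rule 3 (intervocalic voicing): /p/ is a voiceless obstruent between vowels /u/ and /e/, so it voices to [b]. /f/ is a voiceless obstruent between vowels /u/ and /o/, so it voices to [v]. /fiupedofsungoufo/ → fiubedofsungouvo.
Rule 4 (final vowel raising): /o/ is a mid vowel in word-final position, so it raises to [u]. /fiubedofsungouvo/ → fiubedofsungouvu.

fiubedofsungouvu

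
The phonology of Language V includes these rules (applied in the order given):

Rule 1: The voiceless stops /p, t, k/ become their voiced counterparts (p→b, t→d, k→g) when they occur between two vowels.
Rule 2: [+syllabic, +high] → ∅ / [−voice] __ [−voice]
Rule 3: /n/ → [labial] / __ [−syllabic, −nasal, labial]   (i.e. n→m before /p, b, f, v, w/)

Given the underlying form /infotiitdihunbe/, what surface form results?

imfodiitdihumbe

Rule 1 (intervocalic voicing): /t/ is a voiceless stop between vowels /o/ and /i/, so it voices to [d]. /infotiitdihunbe/ → infodiitdihunbe.
Rule 2 (high vowel syncope): no segment meets the environment; /infodiitdihunbe/ is unchanged.
Rule 3 (nasal place assimilation): /n/ precedes the labial consonant /f/, so it assimilates in place to [m]. /n/ precedes the labial consonant /b/, so it assimilates in place to [m]. /infodiitdihunbe/ → imfodiitdihumbe.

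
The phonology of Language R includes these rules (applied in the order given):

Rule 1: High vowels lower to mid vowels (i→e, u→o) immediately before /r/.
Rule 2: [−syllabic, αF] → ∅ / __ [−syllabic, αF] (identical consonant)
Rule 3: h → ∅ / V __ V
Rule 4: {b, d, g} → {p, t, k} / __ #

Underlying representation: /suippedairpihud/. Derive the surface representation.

Rule 1 (pre-rhotic lowering): /i/ is a high vowel immediately before /r/, so it lowers to [e]. /suippedairpihud/ → suippedaerpihud.
Rule 2 (degemination): /pp/ is a geminate; the first /p/ deletes. /suippedaerpihud/ → suipedaerpihud.
Rule 3 (intervocalic h-deletion): /h/ occurs between vowels /i/ and /u/, so it deletes. /suipedaerpihud/ → suipedaerpiud.
Rule 4 (final devoicing): /d/ is a voiced stop in word-final position, so it devoices to [t]. /suipedaerpiud/ → suipedaerpiut.

suipedaerpiut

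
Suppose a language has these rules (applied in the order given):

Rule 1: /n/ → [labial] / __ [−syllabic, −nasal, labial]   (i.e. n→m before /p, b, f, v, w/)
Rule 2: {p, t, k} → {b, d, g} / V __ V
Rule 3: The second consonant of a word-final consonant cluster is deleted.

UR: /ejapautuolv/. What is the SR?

ejabauduol

Rule 1 (nasal place assimilation): no segment meets the environment; /ejapautuolv/ is unchanged.
Rule 2 (intervocalic voicing): /p/ is a voiceless stop between vowels /a/ and /a/, so it voices to [b]. /t/ is a voiceless stop between vowels /u/ and /u/, so it voices to [d]. /ejapautuolv/ → ejabauduolv.
Rule 3 (final cluster simplification): /v/ is the second consonant of a word-final cluster /lv/, so it deletes. /ejabauduolv/ → ejabauduol.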